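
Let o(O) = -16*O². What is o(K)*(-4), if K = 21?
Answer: 28224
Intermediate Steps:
o(K)*(-4) = -16*21²*(-4) = -16*441*(-4) = -7056*(-4) = 28224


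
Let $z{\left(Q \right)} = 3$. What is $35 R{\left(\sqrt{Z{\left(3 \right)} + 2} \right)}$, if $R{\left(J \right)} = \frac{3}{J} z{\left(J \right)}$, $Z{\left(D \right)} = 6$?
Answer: $\frac{315 \sqrt{2}}{4} \approx 111.37$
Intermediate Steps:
$R{\left(J \right)} = \frac{9}{J}$ ($R{\left(J \right)} = \frac{3}{J} 3 = \frac{9}{J}$)
$35 R{\left(\sqrt{Z{\left(3 \right)} + 2} \right)} = 35 \frac{9}{\sqrt{6 + 2}} = 35 \frac{9}{\sqrt{8}} = 35 \frac{9}{2 \sqrt{2}} = 35 \cdot 9 \frac{\sqrt{2}}{4} = 35 \frac{9 \sqrt{2}}{4} = \frac{315 \sqrt{2}}{4}$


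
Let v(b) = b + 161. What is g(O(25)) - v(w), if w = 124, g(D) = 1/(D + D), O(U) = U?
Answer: -14249/50 ≈ -284.98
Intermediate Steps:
g(D) = 1/(2*D)
v(b) = 161 + b
g(O(25)) - v(w) = (1/2)/25 - (161 + 124) = (1/2)*(1/25) - 1*285 = 1/50 - 285 = -14249/50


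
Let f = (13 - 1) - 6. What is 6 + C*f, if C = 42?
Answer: 258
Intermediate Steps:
f = 6 (f = 12 - 6 = 6)
6 + C*f = 6 + 42*6 = 6 + 252 = 258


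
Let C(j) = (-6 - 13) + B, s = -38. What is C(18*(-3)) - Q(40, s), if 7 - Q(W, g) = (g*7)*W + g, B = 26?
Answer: -10678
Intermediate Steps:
C(j) = 7 (C(j) = (-6 - 13) + 26 = -19 + 26 = 7)
Q(W, g) = 7 - g - 7*W*g (Q(W, g) = 7 - ((g*7)*W + g) = 7 - ((7*g)*W + g) = 7 - (7*W*g + g) = 7 - (g + 7*W*g) = 7 + (-g - 7*W*g) = 7 - g - 7*W*g)
C(18*(-3)) - Q(40, s) = 7 - (7 - 1*(-38) - 7*40*(-38)) = 7 - (7 + 38 + 10640) = 7 - 1*10685 = 7 - 10685 = -10678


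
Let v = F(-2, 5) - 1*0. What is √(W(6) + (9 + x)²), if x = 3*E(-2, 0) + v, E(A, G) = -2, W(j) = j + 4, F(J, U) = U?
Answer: √74 ≈ 8.6023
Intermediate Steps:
W(j) = 4 + j
v = 5 (v = 5 - 1*0 = 5 + 0 = 5)
x = -1 (x = 3*(-2) + 5 = -6 + 5 = -1)
√(W(6) + (9 + x)²) = √((4 + 6) + (9 - 1)²) = √(10 + 8²) = √(10 + 64) = √74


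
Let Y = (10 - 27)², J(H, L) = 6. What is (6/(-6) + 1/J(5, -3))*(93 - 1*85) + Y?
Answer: 847/3 ≈ 282.33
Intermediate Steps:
Y = 289 (Y = (-17)² = 289)
(6/(-6) + 1/J(5, -3))*(93 - 1*85) + Y = (6/(-6) + 1/6)*(93 - 1*85) + 289 = (6*(-⅙) + 1*(⅙))*(93 - 85) + 289 = (-1 + ⅙)*8 + 289 = -⅚*8 + 289 = -20/3 + 289 = 847/3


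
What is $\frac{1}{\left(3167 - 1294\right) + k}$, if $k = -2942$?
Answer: $- \frac{1}{1069} \approx -0.00093545$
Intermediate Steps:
$\frac{1}{\left(3167 - 1294\right) + k} = \frac{1}{\left(3167 - 1294\right) - 2942} = \frac{1}{1873 - 2942} = \frac{1}{-1069} = - \frac{1}{1069}$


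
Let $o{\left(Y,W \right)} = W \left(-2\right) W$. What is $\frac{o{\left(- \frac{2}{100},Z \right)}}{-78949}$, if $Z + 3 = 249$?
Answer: $\frac{121032}{78949} \approx 1.533$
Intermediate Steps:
$Z = 246$ ($Z = -3 + 249 = 246$)
$o{\left(Y,W \right)} = - 2 W^{2}$ ($o{\left(Y,W \right)} = - 2 W W = - 2 W^{2}$)
$\frac{o{\left(- \frac{2}{100},Z \right)}}{-78949} = \frac{\left(-2\right) 246^{2}}{-78949} = \left(-2\right) 60516 \left(- \frac{1}{78949}\right) = \left(-121032\right) \left(- \frac{1}{78949}\right) = \frac{121032}{78949}$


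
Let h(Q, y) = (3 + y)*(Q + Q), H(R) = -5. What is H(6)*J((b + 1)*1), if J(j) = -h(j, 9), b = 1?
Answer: 240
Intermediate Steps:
h(Q, y) = 2*Q*(3 + y) (h(Q, y) = (3 + y)*(2*Q) = 2*Q*(3 + y))
J(j) = -24*j (J(j) = -2*j*(3 + 9) = -2*j*12 = -24*j)
H(6)*J((b + 1)*1) = -(-120)*(1 + 1)*1 = -(-120)*2*1 = -(-120)*2 = -5*(-48) = 240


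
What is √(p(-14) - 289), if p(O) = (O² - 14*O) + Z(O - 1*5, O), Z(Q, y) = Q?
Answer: 2*√21 ≈ 9.1651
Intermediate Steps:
p(O) = -5 + O² - 13*O (p(O) = (O² - 14*O) + (O - 1*5) = (O² - 14*O) + (O - 5) = (O² - 14*O) + (-5 + O) = -5 + O² - 13*O)
√(p(-14) - 289) = √((-5 + (-14)² - 13*(-14)) - 289) = √((-5 + 196 + 182) - 289) = √(373 - 289) = √84 = 2*√21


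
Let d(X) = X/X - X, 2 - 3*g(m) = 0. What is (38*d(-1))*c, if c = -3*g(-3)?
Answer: -152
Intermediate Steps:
g(m) = ⅔ (g(m) = ⅔ - ⅓*0 = ⅔ + 0 = ⅔)
c = -2 (c = -3*⅔ = -2)
d(X) = 1 - X
(38*d(-1))*c = (38*(1 - 1*(-1)))*(-2) = (38*(1 + 1))*(-2) = (38*2)*(-2) = 76*(-2) = -152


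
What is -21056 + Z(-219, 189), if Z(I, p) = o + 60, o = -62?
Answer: -21058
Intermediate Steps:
Z(I, p) = -2 (Z(I, p) = -62 + 60 = -2)
-21056 + Z(-219, 189) = -21056 - 2 = -21058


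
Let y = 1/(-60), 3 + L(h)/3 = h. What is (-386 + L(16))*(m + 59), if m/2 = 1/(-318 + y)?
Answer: -390603673/19081 ≈ -20471.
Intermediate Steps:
L(h) = -9 + 3*h
y = -1/60 ≈ -0.016667
m = -120/19081 (m = 2/(-318 - 1/60) = 2/(-19081/60) = 2*(-60/19081) = -120/19081 ≈ -0.0062890)
(-386 + L(16))*(m + 59) = (-386 + (-9 + 3*16))*(-120/19081 + 59) = (-386 + (-9 + 48))*(1125659/19081) = (-386 + 39)*(1125659/19081) = -347*1125659/19081 = -390603673/19081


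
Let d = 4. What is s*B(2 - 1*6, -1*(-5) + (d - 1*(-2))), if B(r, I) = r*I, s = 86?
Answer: -3784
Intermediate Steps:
B(r, I) = I*r
s*B(2 - 1*6, -1*(-5) + (d - 1*(-2))) = 86*((-1*(-5) + (4 - 1*(-2)))*(2 - 1*6)) = 86*((5 + (4 + 2))*(2 - 6)) = 86*((5 + 6)*(-4)) = 86*(11*(-4)) = 86*(-44) = -3784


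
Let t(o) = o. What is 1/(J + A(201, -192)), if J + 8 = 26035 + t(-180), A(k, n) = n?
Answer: 1/25655 ≈ 3.8979e-5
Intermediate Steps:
J = 25847 (J = -8 + (26035 - 180) = -8 + 25855 = 25847)
1/(J + A(201, -192)) = 1/(25847 - 192) = 1/25655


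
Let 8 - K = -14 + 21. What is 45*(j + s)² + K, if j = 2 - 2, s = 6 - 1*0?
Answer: 1621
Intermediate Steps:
K = 1 (K = 8 - (-14 + 21) = 8 - 1*7 = 8 - 7 = 1)
s = 6 (s = 6 + 0 = 6)
j = 0
45*(j + s)² + K = 45*(0 + 6)² + 1 = 45*6² + 1 = 45*36 + 1 = 1620 + 1 = 1621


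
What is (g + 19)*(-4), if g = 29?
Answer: -192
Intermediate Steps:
(g + 19)*(-4) = (29 + 19)*(-4) = 48*(-4) = -192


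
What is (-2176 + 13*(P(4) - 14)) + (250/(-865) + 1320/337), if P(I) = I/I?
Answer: -136504335/58301 ≈ -2341.4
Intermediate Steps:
P(I) = 1
(-2176 + 13*(P(4) - 14)) + (250/(-865) + 1320/337) = (-2176 + 13*(1 - 14)) + (250/(-865) + 1320/337) = (-2176 + 13*(-13)) + (250*(-1/865) + 1320*(1/337)) = (-2176 - 169) + (-50/173 + 1320/337) = -2345 + 211510/58301 = -136504335/58301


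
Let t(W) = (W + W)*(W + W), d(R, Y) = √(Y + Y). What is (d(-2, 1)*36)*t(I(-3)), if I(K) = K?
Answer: 1296*√2 ≈ 1832.8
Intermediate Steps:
d(R, Y) = √2*√Y (d(R, Y) = √(2*Y) = √2*√Y)
t(W) = 4*W² (t(W) = (2*W)*(2*W) = 4*W²)
(d(-2, 1)*36)*t(I(-3)) = ((√2*√1)*36)*(4*(-3)²) = ((√2*1)*36)*(4*9) = (√2*36)*36 = (36*√2)*36 = 1296*√2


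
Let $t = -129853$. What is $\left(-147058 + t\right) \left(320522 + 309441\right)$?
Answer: $-174443684293$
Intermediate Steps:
$\left(-147058 + t\right) \left(320522 + 309441\right) = \left(-147058 - 129853\right) \left(320522 + 309441\right) = \left(-276911\right) 629963 = -174443684293$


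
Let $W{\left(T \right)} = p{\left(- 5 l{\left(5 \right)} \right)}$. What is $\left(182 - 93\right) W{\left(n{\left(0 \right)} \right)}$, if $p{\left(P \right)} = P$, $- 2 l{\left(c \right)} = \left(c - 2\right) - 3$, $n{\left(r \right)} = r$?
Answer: $0$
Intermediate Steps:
$l{\left(c \right)} = \frac{5}{2} - \frac{c}{2}$ ($l{\left(c \right)} = - \frac{\left(c - 2\right) - 3}{2} = - \frac{\left(-2 + c\right) - 3}{2} = - \frac{-5 + c}{2} = \frac{5}{2} - \frac{c}{2}$)
$W{\left(T \right)} = 0$ ($W{\left(T \right)} = - 5 \left(\frac{5}{2} - \frac{5}{2}\right) = \left(-5\right) 0 = 0$)
$\left(182 - 93\right) W{\left(n{\left(0 \right)} \right)} = \left(182 - 93\right) 0 = 89 \cdot 0 = 0$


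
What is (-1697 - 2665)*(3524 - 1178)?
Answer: -10233252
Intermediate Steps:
(-1697 - 2665)*(3524 - 1178) = -4362*2346 = -10233252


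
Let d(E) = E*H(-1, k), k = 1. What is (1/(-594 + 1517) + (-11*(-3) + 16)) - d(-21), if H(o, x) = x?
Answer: 64611/923 ≈ 70.001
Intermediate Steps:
d(E) = E (d(E) = E*1 = E)
(1/(-594 + 1517) + (-11*(-3) + 16)) - d(-21) = (1/(-594 + 1517) + (-11*(-3) + 16)) - 1*(-21) = (1/923 + (33 + 16)) + 21 = (1/923 + 49) + 21 = 45228/923 + 21 = 64611/923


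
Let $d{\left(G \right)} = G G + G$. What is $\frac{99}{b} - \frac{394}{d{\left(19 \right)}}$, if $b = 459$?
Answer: $- \frac{7957}{9690} \approx -0.82116$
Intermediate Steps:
$d{\left(G \right)} = G + G^{2}$ ($d{\left(G \right)} = G^{2} + G = G + G^{2}$)
$\frac{99}{b} - \frac{394}{d{\left(19 \right)}} = \frac{99}{459} - \frac{394}{19 \left(1 + 19\right)} = 99 \cdot \frac{1}{459} - \frac{394}{19 \cdot 20} = \frac{11}{51} - \frac{394}{380} = \frac{11}{51} - \frac{197}{190} = - \frac{7957}{9690}$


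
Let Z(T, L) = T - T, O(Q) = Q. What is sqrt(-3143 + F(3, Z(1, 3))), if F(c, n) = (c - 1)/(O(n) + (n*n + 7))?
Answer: I*sqrt(153993)/7 ≈ 56.06*I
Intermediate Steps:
Z(T, L) = 0
F(c, n) = (-1 + c)/(7 + n + n**2) (F(c, n) = (c - 1)/(n + (n*n + 7)) = (-1 + c)/(n + (n**2 + 7)) = (-1 + c)/(n + (7 + n**2)) = (-1 + c)/(7 + n + n**2))
sqrt(-3143 + F(3, Z(1, 3))) = sqrt(-3143 + (-1 + 3)/(7 + 0 + 0**2)) = sqrt(-3143 + 2/(7 + 0 + 0)) = sqrt(-3143 + 2/7) = sqrt(-21999/7) = I*sqrt(153993)/7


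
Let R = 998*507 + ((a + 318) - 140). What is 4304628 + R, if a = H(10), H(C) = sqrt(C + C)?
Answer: 4810792 + 2*sqrt(5) ≈ 4.8108e+6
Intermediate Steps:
H(C) = sqrt(2)*sqrt(C) (H(C) = sqrt(2*C) = sqrt(2)*sqrt(C))
a = 2*sqrt(5) (a = sqrt(2)*sqrt(10) = 2*sqrt(5) ≈ 4.4721)
R = 506164 + 2*sqrt(5) (R = 998*507 + ((2*sqrt(5) + 318) - 140) = 505986 + ((318 + 2*sqrt(5)) - 140) = 505986 + (178 + 2*sqrt(5)) = 506164 + 2*sqrt(5) ≈ 5.0617e+5)
4304628 + R = 4304628 + (506164 + 2*sqrt(5)) = 4810792 + 2*sqrt(5)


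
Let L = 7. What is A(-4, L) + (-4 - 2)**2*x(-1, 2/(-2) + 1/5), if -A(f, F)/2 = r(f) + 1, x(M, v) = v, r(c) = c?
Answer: -114/5 ≈ -22.800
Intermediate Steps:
A(f, F) = -2 - 2*f (A(f, F) = -2*(f + 1) = -2*(1 + f) = -2 - 2*f)
A(-4, L) + (-4 - 2)**2*x(-1, 2/(-2) + 1/5) = (-2 - 2*(-4)) + (-4 - 2)**2*(2/(-2) + 1/5) = (-2 + 8) + (-6)**2*(2*(-1/2) + 1*(1/5)) = 6 + 36*(-1 + 1/5) = 6 + 36*(-4/5) = 6 - 144/5 = -114/5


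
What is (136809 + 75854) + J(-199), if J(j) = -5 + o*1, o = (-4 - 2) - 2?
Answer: 212650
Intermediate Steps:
o = -8 (o = -6 - 2 = -8)
J(j) = -13 (J(j) = -5 - 8*1 = -5 - 8 = -13)
(136809 + 75854) + J(-199) = (136809 + 75854) - 13 = 212663 - 13 = 212650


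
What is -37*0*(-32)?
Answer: 0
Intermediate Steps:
-37*0*(-32) = 0*(-32) = 0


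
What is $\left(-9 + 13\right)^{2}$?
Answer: $16$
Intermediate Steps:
$\left(-9 + 13\right)^{2} = 4^{2} = 16$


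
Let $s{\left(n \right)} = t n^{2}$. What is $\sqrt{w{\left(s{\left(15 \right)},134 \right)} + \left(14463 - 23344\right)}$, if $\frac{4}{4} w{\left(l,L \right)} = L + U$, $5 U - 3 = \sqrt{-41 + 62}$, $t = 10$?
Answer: $\frac{\sqrt{-218660 + 5 \sqrt{21}}}{5} \approx 93.517 i$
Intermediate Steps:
$U = \frac{3}{5} + \frac{\sqrt{21}}{5}$ ($U = \frac{3}{5} + \frac{\sqrt{-41 + 62}}{5} = \frac{3}{5} + \frac{\sqrt{21}}{5} \approx 1.5165$)
$s{\left(n \right)} = 10 n^{2}$
$w{\left(l,L \right)} = \frac{3}{5} + L + \frac{\sqrt{21}}{5}$ ($w{\left(l,L \right)} = L + \left(\frac{3}{5} + \frac{\sqrt{21}}{5}\right) = \frac{3}{5} + L + \frac{\sqrt{21}}{5}$)
$\sqrt{w{\left(s{\left(15 \right)},134 \right)} + \left(14463 - 23344\right)} = \sqrt{\left(\frac{3}{5} + 134 + \frac{\sqrt{21}}{5}\right) + \left(14463 - 23344\right)} = \sqrt{\left(\frac{673}{5} + \frac{\sqrt{21}}{5}\right) + \left(14463 - 23344\right)} = \sqrt{\left(\frac{673}{5} + \frac{\sqrt{21}}{5}\right) - 8881} = \sqrt{- \frac{43732}{5} + \frac{\sqrt{21}}{5}}$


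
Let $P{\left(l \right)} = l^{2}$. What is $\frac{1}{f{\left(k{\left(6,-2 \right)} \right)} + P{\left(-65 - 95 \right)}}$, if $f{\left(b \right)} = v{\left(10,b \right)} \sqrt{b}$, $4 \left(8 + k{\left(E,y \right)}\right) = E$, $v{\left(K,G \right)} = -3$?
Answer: $\frac{51200}{1310720117} + \frac{3 i \sqrt{26}}{1310720117} \approx 3.9063 \cdot 10^{-5} + 1.1671 \cdot 10^{-8} i$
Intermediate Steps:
$k{\left(E,y \right)} = -8 + \frac{E}{4}$
$f{\left(b \right)} = - 3 \sqrt{b}$
$\frac{1}{f{\left(k{\left(6,-2 \right)} \right)} + P{\left(-65 - 95 \right)}} = \frac{1}{- 3 \sqrt{-8 + \frac{1}{4} \cdot 6} + \left(-65 - 95\right)^{2}} = \frac{1}{- 3 \sqrt{-8 + \frac{3}{2}} + \left(-65 - 95\right)^{2}} = \frac{1}{- 3 \sqrt{- \frac{13}{2}} + \left(-160\right)^{2}} = \frac{1}{- 3 \frac{i \sqrt{26}}{2} + 25600} = \frac{1}{- \frac{3 i \sqrt{26}}{2} + 25600} = \frac{1}{25600 - \frac{3 i \sqrt{26}}{2}}$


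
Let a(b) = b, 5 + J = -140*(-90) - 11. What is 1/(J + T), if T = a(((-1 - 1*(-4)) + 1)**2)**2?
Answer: 1/12840 ≈ 7.7882e-5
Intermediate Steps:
J = 12584 (J = -5 + (-140*(-90) - 11) = -5 + (12600 - 11) = -5 + 12589 = 12584)
T = 256 (T = (((-1 - 1*(-4)) + 1)**2)**2 = (((-1 + 4) + 1)**2)**2 = ((3 + 1)**2)**2 = (4**2)**2 = 16**2 = 256)
1/(J + T) = 1/(12584 + 256) = 1/12840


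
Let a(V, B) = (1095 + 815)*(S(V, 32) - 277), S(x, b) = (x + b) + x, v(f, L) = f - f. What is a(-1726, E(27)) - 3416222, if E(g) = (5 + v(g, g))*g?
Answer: -10477492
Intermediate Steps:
v(f, L) = 0
E(g) = 5*g (E(g) = (5 + 0)*g = 5*g)
S(x, b) = b + 2*x (S(x, b) = (b + x) + x = b + 2*x)
a(V, B) = -467950 + 3820*V (a(V, B) = (1095 + 815)*((32 + 2*V) - 277) = 1910*(-245 + 2*V) = -467950 + 3820*V)
a(-1726, E(27)) - 3416222 = (-467950 + 3820*(-1726)) - 3416222 = (-467950 - 6593320) - 3416222 = -7061270 - 3416222 = -10477492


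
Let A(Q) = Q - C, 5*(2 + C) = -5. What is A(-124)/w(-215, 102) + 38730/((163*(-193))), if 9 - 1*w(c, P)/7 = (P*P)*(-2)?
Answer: -5647503409/4584174021 ≈ -1.2320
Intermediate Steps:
C = -3 (C = -2 + (⅕)*(-5) = -2 - 1 = -3)
A(Q) = 3 + Q (A(Q) = Q - 1*(-3) = Q + 3 = 3 + Q)
w(c, P) = 63 + 14*P² (w(c, P) = 63 - 7*P*P*(-2) = 63 - 7*P²*(-2) = 63 - (-14)*P² = 63 + 14*P²)
A(-124)/w(-215, 102) + 38730/((163*(-193))) = (3 - 124)/(63 + 14*102²) + 38730/((163*(-193))) = -121/(63 + 14*10404) + 38730/(-31459) = -121/(63 + 145656) + 38730*(-1/31459) = -121/145719 - 38730/31459 = -5647503409/4584174021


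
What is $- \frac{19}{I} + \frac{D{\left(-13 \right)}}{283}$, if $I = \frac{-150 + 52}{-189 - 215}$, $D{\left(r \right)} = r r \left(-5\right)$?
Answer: $- \frac{1127559}{13867} \approx -81.312$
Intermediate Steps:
$D{\left(r \right)} = - 5 r^{2}$ ($D{\left(r \right)} = r^{2} \left(-5\right) = - 5 r^{2}$)
$I = \frac{49}{202}$ ($I = - \frac{98}{-404} = \left(-98\right) \left(- \frac{1}{404}\right) = \frac{49}{202} \approx 0.24257$)
$- \frac{19}{I} + \frac{D{\left(-13 \right)}}{283} = - \frac{19}{\frac{49}{202}} + \frac{\left(-5\right) \left(-13\right)^{2}}{283} = \left(-19\right) \frac{202}{49} + \left(-5\right) 169 \cdot \frac{1}{283} = - \frac{3838}{49} - \frac{845}{283} = - \frac{1127559}{13867}$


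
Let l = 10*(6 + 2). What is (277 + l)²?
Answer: 127449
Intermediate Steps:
l = 80 (l = 10*8 = 80)
(277 + l)² = (277 + 80)² = 357² = 127449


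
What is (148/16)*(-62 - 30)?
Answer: -851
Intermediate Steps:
(148/16)*(-62 - 30) = (148*(1/16))*(-92) = (37/4)*(-92) = -851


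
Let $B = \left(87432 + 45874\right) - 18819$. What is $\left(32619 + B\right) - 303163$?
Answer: $-156057$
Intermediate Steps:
$B = 114487$ ($B = 133306 - 18819 = 114487$)
$\left(32619 + B\right) - 303163 = \left(32619 + 114487\right) - 303163 = 147106 - 303163 = -156057$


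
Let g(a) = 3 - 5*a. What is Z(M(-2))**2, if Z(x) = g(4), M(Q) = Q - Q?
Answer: 289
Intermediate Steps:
M(Q) = 0
Z(x) = -17 (Z(x) = 3 - 5*4 = 3 - 20 = -17)
Z(M(-2))**2 = (-17)**2 = 289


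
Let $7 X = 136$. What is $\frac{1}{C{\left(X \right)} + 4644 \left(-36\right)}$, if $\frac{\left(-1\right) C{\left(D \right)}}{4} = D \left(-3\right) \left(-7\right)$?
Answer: $- \frac{1}{168816} \approx -5.9236 \cdot 10^{-6}$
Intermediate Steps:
$X = \frac{136}{7}$ ($X = \frac{1}{7} \cdot 136 = \frac{136}{7} \approx 19.429$)
$C{\left(D \right)} = - 84 D$ ($C{\left(D \right)} = - 4 D \left(-3\right) \left(-7\right) = - 4 - 3 D \left(-7\right) = - 4 \cdot 21 D = - 84 D$)
$\frac{1}{C{\left(X \right)} + 4644 \left(-36\right)} = \frac{1}{\left(-84\right) \frac{136}{7} + 4644 \left(-36\right)} = \frac{1}{-1632 - 167184} = \frac{1}{-168816} = - \frac{1}{168816}$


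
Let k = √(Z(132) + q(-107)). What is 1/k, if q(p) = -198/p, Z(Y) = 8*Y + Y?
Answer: √1513622/42438 ≈ 0.028990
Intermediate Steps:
Z(Y) = 9*Y
k = 3*√1513622/107 (k = √(9*132 - 198/(-107)) = √(1188 - 198*(-1/107)) = √(1188 + 198/107) = √(127314/107) = 3*√1513622/107 ≈ 34.494)
1/k = 1/(3*√1513622/107) = √1513622/42438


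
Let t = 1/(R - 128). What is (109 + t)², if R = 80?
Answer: 27363361/2304 ≈ 11876.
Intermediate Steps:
t = -1/48 (t = 1/(80 - 128) = 1/(-48) = -1/48 ≈ -0.020833)
(109 + t)² = (109 - 1/48)² = (5231/48)² = 27363361/2304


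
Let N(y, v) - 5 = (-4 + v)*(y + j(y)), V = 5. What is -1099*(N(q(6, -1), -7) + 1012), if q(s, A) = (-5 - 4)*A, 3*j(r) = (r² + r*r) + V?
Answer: -1007783/3 ≈ -3.3593e+5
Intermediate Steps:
j(r) = 5/3 + 2*r²/3 (j(r) = ((r² + r*r) + 5)/3 = ((r² + r²) + 5)/3 = (2*r² + 5)/3 = (5 + 2*r²)/3 = 5/3 + 2*r²/3)
q(s, A) = -9*A
N(y, v) = 5 + (-4 + v)*(5/3 + y + 2*y²/3) (N(y, v) = 5 + (-4 + v)*(y + (5/3 + 2*y²/3)) = 5 + (-4 + v)*(5/3 + y + 2*y²/3))
-1099*(N(q(6, -1), -7) + 1012) = -1099*((-5/3 - (-36)*(-1) - 8*(-9*(-1))²/3 - (-63)*(-1) + (⅓)*(-7)*(5 + 2*(-9*(-1))²)) + 1012) = -1099*((-5/3 - 4*9 - 8/3*9² - 7*9 + (⅓)*(-7)*(5 + 2*9²)) + 1012) = -1099*((-5/3 - 36 - 8/3*81 - 63 + (⅓)*(-7)*(5 + 2*81)) + 1012) = -1099*((-5/3 - 36 - 216 - 63 + (⅓)*(-7)*(5 + 162)) + 1012) = -1099*((-5/3 - 36 - 216 - 63 + (⅓)*(-7)*167) + 1012) = -1099*((-5/3 - 36 - 216 - 63 - 1169/3) + 1012) = -1099*(-2119/3 + 1012) = -1099*917/3 = -1007783/3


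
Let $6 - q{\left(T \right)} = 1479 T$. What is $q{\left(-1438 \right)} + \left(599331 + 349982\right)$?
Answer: $3076121$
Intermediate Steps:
$q{\left(T \right)} = 6 - 1479 T$
$q{\left(-1438 \right)} + \left(599331 + 349982\right) = \left(6 - -2126802\right) + \left(599331 + 349982\right) = \left(6 + 2126802\right) + 949313 = 2126808 + 949313 = 3076121$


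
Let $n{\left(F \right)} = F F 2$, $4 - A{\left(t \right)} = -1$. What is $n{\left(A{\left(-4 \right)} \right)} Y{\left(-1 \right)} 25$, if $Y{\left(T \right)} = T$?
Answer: $-1250$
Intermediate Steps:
$A{\left(t \right)} = 5$ ($A{\left(t \right)} = 4 - -1 = 4 + 1 = 5$)
$n{\left(F \right)} = 2 F^{2}$ ($n{\left(F \right)} = F^{2} \cdot 2 = 2 F^{2}$)
$n{\left(A{\left(-4 \right)} \right)} Y{\left(-1 \right)} 25 = 2 \cdot 5^{2} \left(-1\right) 25 = 2 \cdot 25 \left(-1\right) 25 = 50 \left(-1\right) 25 = \left(-50\right) 25 = -1250$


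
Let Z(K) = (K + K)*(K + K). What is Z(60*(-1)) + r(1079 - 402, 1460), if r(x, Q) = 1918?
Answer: 16318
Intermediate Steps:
Z(K) = 4*K² (Z(K) = (2*K)*(2*K) = 4*K²)
Z(60*(-1)) + r(1079 - 402, 1460) = 4*(60*(-1))² + 1918 = 4*(-60)² + 1918 = 4*3600 + 1918 = 14400 + 1918 = 16318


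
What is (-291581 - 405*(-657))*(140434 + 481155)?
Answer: -15848033144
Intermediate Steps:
(-291581 - 405*(-657))*(140434 + 481155) = (-291581 + 266085)*621589 = -25496*621589 = -15848033144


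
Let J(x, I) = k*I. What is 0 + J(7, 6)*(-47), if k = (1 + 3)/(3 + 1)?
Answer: -282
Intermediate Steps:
k = 1 (k = 4/4 = 4*(¼) = 1)
J(x, I) = I (J(x, I) = 1*I = I)
0 + J(7, 6)*(-47) = 0 + 6*(-47) = 0 - 282 = -282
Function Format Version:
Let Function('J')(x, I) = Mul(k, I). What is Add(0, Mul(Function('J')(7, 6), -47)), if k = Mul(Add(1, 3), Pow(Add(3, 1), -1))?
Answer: -282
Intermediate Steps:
k = 1 (k = Mul(4, Pow(4, -1)) = Mul(4, Rational(1, 4)) = 1)
Function('J')(x, I) = I (Function('J')(x, I) = Mul(1, I) = I)
Add(0, Mul(Function('J')(7, 6), -47)) = Add(0, Mul(6, -47)) = Add(0, -282) = -282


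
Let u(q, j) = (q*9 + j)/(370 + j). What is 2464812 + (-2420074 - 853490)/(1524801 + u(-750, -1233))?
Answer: 540578500831670/219318541 ≈ 2.4648e+6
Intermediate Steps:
u(q, j) = (j + 9*q)/(370 + j) (u(q, j) = (9*q + j)/(370 + j) = (j + 9*q)/(370 + j))
2464812 + (-2420074 - 853490)/(1524801 + u(-750, -1233)) = 2464812 + (-2420074 - 853490)/(1524801 + (-1233 + 9*(-750))/(370 - 1233)) = 2464812 - 3273564/(1524801 + (-1233 - 6750)/(-863)) = 2464812 - 3273564/(1524801 - 1/863*(-7983)) = 2464812 - 3273564/(1524801 + 7983/863) = 2464812 - 3273564/1315911246/863 = 2464812 - 3273564*863/1315911246 = 2464812 - 470847622/219318541 = 540578500831670/219318541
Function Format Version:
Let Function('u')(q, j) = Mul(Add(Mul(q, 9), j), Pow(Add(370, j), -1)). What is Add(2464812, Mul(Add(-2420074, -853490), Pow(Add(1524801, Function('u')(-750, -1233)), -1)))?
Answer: Rational(540578500831670, 219318541) ≈ 2.4648e+6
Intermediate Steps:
Function('u')(q, j) = Mul(Pow(Add(370, j), -1), Add(j, Mul(9, q))) (Function('u')(q, j) = Mul(Add(Mul(9, q), j), Pow(Add(370, j), -1)) = Mul(Add(j, Mul(9, q)), Pow(Add(370, j), -1)) = Mul(Pow(Add(370, j), -1), Add(j, Mul(9, q))))
Add(2464812, Mul(Add(-2420074, -853490), Pow(Add(1524801, Function('u')(-750, -1233)), -1))) = Add(2464812, Mul(Add(-2420074, -853490), Pow(Add(1524801, Mul(Pow(Add(370, -1233), -1), Add(-1233, Mul(9, -750)))), -1))) = Add(2464812, Mul(-3273564, Pow(Add(1524801, Mul(Pow(-863, -1), Add(-1233, -6750))), -1))) = Add(2464812, Mul(-3273564, Pow(Add(1524801, Mul(Rational(-1, 863), -7983)), -1))) = Add(2464812, Mul(-3273564, Pow(Add(1524801, Rational(7983, 863)), -1))) = Add(2464812, Mul(-3273564, Pow(Rational(1315911246, 863), -1))) = Add(2464812, Mul(-3273564, Rational(863, 1315911246))) = Add(2464812, Rational(-470847622, 219318541)) = Rational(540578500831670, 219318541)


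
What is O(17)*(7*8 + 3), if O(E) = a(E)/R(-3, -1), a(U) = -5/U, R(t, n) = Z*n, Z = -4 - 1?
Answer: -59/17 ≈ -3.4706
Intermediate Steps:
Z = -5
R(t, n) = -5*n
O(E) = -1/E (O(E) = (-5/E)/((-5*(-1))) = -5/E/5 = -5/E*(1/5) = -1/E)
O(17)*(7*8 + 3) = (-1/17)*(7*8 + 3) = (-1*1/17)*(56 + 3) = -1/17*59 = -59/17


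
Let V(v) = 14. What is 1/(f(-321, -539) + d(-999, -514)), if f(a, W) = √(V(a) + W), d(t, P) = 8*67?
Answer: 536/287821 - 5*I*√21/287821 ≈ 0.0018623 - 7.9608e-5*I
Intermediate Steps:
d(t, P) = 536
f(a, W) = √(14 + W)
1/(f(-321, -539) + d(-999, -514)) = 1/(√(14 - 539) + 536) = 1/(√(-525) + 536) = 1/(5*I*√21 + 536) = 1/(536 + 5*I*√21)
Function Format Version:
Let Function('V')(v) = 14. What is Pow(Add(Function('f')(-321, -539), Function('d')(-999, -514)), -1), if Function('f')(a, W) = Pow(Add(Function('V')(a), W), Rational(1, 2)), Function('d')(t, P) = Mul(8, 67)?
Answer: Add(Rational(536, 287821), Mul(Rational(-5, 287821), I, Pow(21, Rational(1, 2)))) ≈ Add(0.0018623, Mul(-7.9608e-5, I))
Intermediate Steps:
Function('d')(t, P) = 536
Function('f')(a, W) = Pow(Add(14, W), Rational(1, 2))
Pow(Add(Function('f')(-321, -539), Function('d')(-999, -514)), -1) = Pow(Add(Pow(Add(14, -539), Rational(1, 2)), 536), -1) = Pow(Add(Pow(-525, Rational(1, 2)), 536), -1) = Pow(Add(Mul(5, I, Pow(21, Rational(1, 2))), 536), -1) = Pow(Add(536, Mul(5, I, Pow(21, Rational(1, 2)))), -1)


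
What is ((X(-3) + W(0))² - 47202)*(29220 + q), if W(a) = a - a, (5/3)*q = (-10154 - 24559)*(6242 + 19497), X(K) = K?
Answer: 126490813697853/5 ≈ 2.5298e+13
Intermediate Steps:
q = -2680433721/5 (q = 3*((-10154 - 24559)*(6242 + 19497))/5 = 3*(-34713*25739)/5 = (⅗)*(-893477907) = -2680433721/5 ≈ -5.3609e+8)
W(a) = 0
((X(-3) + W(0))² - 47202)*(29220 + q) = ((-3 + 0)² - 47202)*(29220 - 2680433721/5) = ((-3)² - 47202)*(-2680287621/5) = (9 - 47202)*(-2680287621/5) = -47193*(-2680287621/5) = 126490813697853/5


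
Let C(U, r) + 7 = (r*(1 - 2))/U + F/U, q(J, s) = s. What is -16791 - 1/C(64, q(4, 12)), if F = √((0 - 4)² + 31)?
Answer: -3552156983/211553 + 64*√47/211553 ≈ -16791.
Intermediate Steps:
F = √47 (F = √((-4)² + 31) = √(16 + 31) = √47 ≈ 6.8557)
C(U, r) = -7 + √47/U - r/U (C(U, r) = -7 + ((r*(1 - 2))/U + √47/U) = -7 + ((r*(-1))/U + √47/U) = -7 + ((-r)/U + √47/U) = -7 + (-r/U + √47/U) = -7 + (√47/U - r/U) = -7 + √47/U - r/U)
-16791 - 1/C(64, q(4, 12)) = -16791 - 1/((√47 - 1*12 - 7*64)/64) = -16791 - 1/((√47 - 12 - 448)/64) = -16791 - 1/((-460 + √47)/64) = -16791 - 1/(-115/16 + √47/64)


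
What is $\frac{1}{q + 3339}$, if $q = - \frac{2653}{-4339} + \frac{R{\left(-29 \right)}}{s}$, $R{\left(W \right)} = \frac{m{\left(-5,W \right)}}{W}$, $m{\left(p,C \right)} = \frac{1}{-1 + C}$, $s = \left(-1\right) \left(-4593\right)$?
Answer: $\frac{17338253490}{57903029556679} \approx 0.00029944$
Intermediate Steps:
$s = 4593$
$R{\left(W \right)} = \frac{1}{W \left(-1 + W\right)}$ ($R{\left(W \right)} = \frac{1}{\left(-1 + W\right) W} = \frac{1}{W \left(-1 + W\right)}$)
$q = \frac{10601153569}{17338253490}$ ($q = - \frac{2653}{-4339} + \frac{\frac{1}{-29} \frac{1}{-1 - 29}}{4593} = \left(-2653\right) \left(- \frac{1}{4339}\right) + - \frac{1}{29 \left(-30\right)} \frac{1}{4593} = \frac{2653}{4339} + \left(- \frac{1}{29}\right) \left(- \frac{1}{30}\right) \frac{1}{4593} = \frac{2653}{4339} + \frac{1}{870} \cdot \frac{1}{4593} = \frac{2653}{4339} + \frac{1}{3995910} = \frac{10601153569}{17338253490} \approx 0.61143$)
$\frac{1}{q + 3339} = \frac{1}{\frac{10601153569}{17338253490} + 3339} = \frac{1}{\frac{57903029556679}{17338253490}} = \frac{17338253490}{57903029556679}$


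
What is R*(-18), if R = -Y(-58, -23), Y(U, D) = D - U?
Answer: 630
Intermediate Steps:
R = -35 (R = -(-23 - 1*(-58)) = -(-23 + 58) = -1*35 = -35)
R*(-18) = -35*(-18) = 630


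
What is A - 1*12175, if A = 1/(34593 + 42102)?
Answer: -933761624/76695 ≈ -12175.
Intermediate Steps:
A = 1/76695 ≈ 1.3039e-5
A - 1*12175 = 1/76695 - 1*12175 = 1/76695 - 12175 = -933761624/76695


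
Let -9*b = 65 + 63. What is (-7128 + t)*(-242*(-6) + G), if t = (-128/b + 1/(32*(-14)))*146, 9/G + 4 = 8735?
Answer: -16511187207189/1955744 ≈ -8.4424e+6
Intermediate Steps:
G = 9/8731 (G = 9/(-4 + 8735) = 9/8731 ≈ 0.0010308)
b = -128/9 (b = -(65 + 63)/9 = -⅑*128 = -128/9 ≈ -14.222)
t = 294263/224 (t = (-128/(-128/9) + 1/(32*(-14)))*146 = (-128*(-9/128) + (1/32)*(-1/14))*146 = (9 - 1/448)*146 = (4031/448)*146 = 294263/224 ≈ 1313.7)
(-7128 + t)*(-242*(-6) + G) = (-7128 + 294263/224)*(-242*(-6) + 9/8731) = -1302409*(-11*(-132) + 9/8731)/224 = -1302409*(1452 + 9/8731)/224 = -1302409/224*12677421/8731 = -16511187207189/1955744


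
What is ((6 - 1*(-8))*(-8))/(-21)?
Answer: 16/3 ≈ 5.3333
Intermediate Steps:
((6 - 1*(-8))*(-8))/(-21) = ((6 + 8)*(-8))*(-1/21) = (14*(-8))*(-1/21) = -112*(-1/21) = 16/3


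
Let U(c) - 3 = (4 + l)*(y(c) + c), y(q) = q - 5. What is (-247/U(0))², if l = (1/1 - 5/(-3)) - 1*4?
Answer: 549081/961 ≈ 571.36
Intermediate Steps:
y(q) = -5 + q
l = -4/3 (l = (1*1 - 5*(-⅓)) - 4 = (1 + 5/3) - 4 = 8/3 - 4 = -4/3 ≈ -1.3333)
U(c) = -31/3 + 16*c/3 (U(c) = 3 + (4 - 4/3)*((-5 + c) + c) = 3 + 8*(-5 + 2*c)/3 = 3 + (-40/3 + 16*c/3) = -31/3 + 16*c/3)
(-247/U(0))² = (-247/(-31/3 + (16/3)*0))² = (-247/(-31/3 + 0))² = (-247/(-31/3))² = (-247*(-3/31))² = (741/31)² = 549081/961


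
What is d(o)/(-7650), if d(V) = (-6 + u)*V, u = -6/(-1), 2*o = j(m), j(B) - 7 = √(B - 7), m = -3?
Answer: 0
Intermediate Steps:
j(B) = 7 + √(-7 + B) (j(B) = 7 + √(B - 7) = 7 + √(-7 + B))
o = 7/2 + I*√10/2 (o = (7 + √(-7 - 3))/2 = (7 + √(-10))/2 = (7 + I*√10)/2 = 7/2 + I*√10/2 ≈ 3.5 + 1.5811*I)
u = 6 (u = -6*(-1) = 6)
d(V) = 0 (d(V) = (-6 + 6)*V = 0*V = 0)
d(o)/(-7650) = 0/(-7650) = 0*(-1/7650) = 0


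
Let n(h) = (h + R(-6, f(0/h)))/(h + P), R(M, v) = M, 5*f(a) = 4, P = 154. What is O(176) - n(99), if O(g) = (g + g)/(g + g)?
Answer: 160/253 ≈ 0.63241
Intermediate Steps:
f(a) = 4/5 (f(a) = (1/5)*4 = 4/5)
O(g) = 1 (O(g) = (2*g)/((2*g)) = (2*g)*(1/(2*g)) = 1)
n(h) = (-6 + h)/(154 + h) (n(h) = (h - 6)/(h + 154) = (-6 + h)/(154 + h))
O(176) - n(99) = 1 - (-6 + 99)/(154 + 99) = 1 - 93/253 = 160/253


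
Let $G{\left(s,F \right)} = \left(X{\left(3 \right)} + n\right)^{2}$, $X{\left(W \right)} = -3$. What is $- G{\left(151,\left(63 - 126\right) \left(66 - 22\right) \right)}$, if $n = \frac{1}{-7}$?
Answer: $- \frac{484}{49} \approx -9.8775$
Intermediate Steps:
$n = - \frac{1}{7} \approx -0.14286$
$G{\left(s,F \right)} = \frac{484}{49}$ ($G{\left(s,F \right)} = \left(-3 - \frac{1}{7}\right)^{2} = \left(- \frac{22}{7}\right)^{2} = \frac{484}{49}$)
$- G{\left(151,\left(63 - 126\right) \left(66 - 22\right) \right)} = \left(-1\right) \frac{484}{49} = - \frac{484}{49}$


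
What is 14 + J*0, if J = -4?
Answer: 14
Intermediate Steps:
14 + J*0 = 14 - 4*0 = 14 + 0 = 14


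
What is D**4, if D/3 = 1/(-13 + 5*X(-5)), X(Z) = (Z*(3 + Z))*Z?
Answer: 81/4784350561 ≈ 1.6930e-8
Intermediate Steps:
X(Z) = Z**2*(3 + Z)
D = -3/263 (D = 3/(-13 + 5*((-5)**2*(3 - 5))) = 3/(-13 + 5*(25*(-2))) = 3/(-13 + 5*(-50)) = 3/(-13 - 250) = 3/(-263) = 3*(-1/263) = -3/263 ≈ -0.011407)
D**4 = (-3/263)**4 = 81/4784350561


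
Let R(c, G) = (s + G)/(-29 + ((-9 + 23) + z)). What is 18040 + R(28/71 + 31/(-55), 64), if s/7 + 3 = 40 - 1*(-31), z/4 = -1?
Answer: 342220/19 ≈ 18012.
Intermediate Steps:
z = -4 (z = 4*(-1) = -4)
s = 476 (s = -21 + 7*(40 - 1*(-31)) = -21 + 7*(40 + 31) = -21 + 7*71 = -21 + 497 = 476)
R(c, G) = -476/19 - G/19 (R(c, G) = (476 + G)/(-29 + ((-9 + 23) - 4)) = (476 + G)/(-29 + (14 - 4)) = (476 + G)/(-29 + 10) = (476 + G)/(-19) = (476 + G)*(-1/19) = -476/19 - G/19)
18040 + R(28/71 + 31/(-55), 64) = 18040 + (-476/19 - 1/19*64) = 18040 + (-476/19 - 64/19) = 18040 - 540/19 = 342220/19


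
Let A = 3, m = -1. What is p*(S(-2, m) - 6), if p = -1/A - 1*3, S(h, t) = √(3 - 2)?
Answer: 50/3 ≈ 16.667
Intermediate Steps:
S(h, t) = 1 (S(h, t) = √1 = 1)
p = -10/3 (p = -1/3 - 1*3 = -1*⅓ - 3 = -⅓ - 3 = -10/3 ≈ -3.3333)
p*(S(-2, m) - 6) = -10*(1 - 6)/3 = -10/3*(-5) = 50/3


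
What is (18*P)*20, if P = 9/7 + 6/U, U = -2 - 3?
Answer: 216/7 ≈ 30.857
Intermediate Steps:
U = -5
P = 3/35 (P = 9/7 + 6/(-5) = 9*(⅐) + 6*(-⅕) = 9/7 - 6/5 = 3/35 ≈ 0.085714)
(18*P)*20 = (18*(3/35))*20 = (54/35)*20 = 216/7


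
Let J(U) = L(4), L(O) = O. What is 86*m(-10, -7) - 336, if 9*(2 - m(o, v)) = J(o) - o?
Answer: -2680/9 ≈ -297.78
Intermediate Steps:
J(U) = 4
m(o, v) = 14/9 + o/9 (m(o, v) = 2 - (4 - o)/9 = 2 + (-4/9 + o/9) = 14/9 + o/9)
86*m(-10, -7) - 336 = 86*(14/9 + (⅑)*(-10)) - 336 = 86*(14/9 - 10/9) - 336 = 86*(4/9) - 336 = 344/9 - 336 = -2680/9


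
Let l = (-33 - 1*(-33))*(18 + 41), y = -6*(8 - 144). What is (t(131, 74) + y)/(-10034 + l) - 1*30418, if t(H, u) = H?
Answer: -305215159/10034 ≈ -30418.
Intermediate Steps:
y = 816 (y = -6*(-136) = 816)
l = 0 (l = (-33 + 33)*59 = 0*59 = 0)
(t(131, 74) + y)/(-10034 + l) - 1*30418 = (131 + 816)/(-10034 + 0) - 1*30418 = 947/(-10034) - 30418 = 947*(-1/10034) - 30418 = -947/10034 - 30418 = -305215159/10034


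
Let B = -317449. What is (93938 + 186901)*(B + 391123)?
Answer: 20690532486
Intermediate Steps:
(93938 + 186901)*(B + 391123) = (93938 + 186901)*(-317449 + 391123) = 280839*73674 = 20690532486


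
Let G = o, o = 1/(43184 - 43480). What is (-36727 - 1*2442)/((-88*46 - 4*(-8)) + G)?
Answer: 11594024/1188737 ≈ 9.7532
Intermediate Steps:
o = -1/296 (o = 1/(-296) = -1/296 ≈ -0.0033784)
G = -1/296 ≈ -0.0033784
(-36727 - 1*2442)/((-88*46 - 4*(-8)) + G) = (-36727 - 1*2442)/((-88*46 - 4*(-8)) - 1/296) = (-36727 - 2442)/((-4048 + 32) - 1/296) = -39169/(-4016 - 1/296) = -39169/(-1188737/296) = -39169*(-296/1188737) = 11594024/1188737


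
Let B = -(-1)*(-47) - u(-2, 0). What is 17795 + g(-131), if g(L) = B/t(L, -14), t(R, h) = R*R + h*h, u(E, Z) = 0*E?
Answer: 308867768/17357 ≈ 17795.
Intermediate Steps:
u(E, Z) = 0
t(R, h) = R² + h²
B = -47 (B = -(-1)*(-47) - 1*0 = -1*47 + 0 = -47 + 0 = -47)
g(L) = -47/(196 + L²) (g(L) = -47/(L² + (-14)²) = -47/(L² + 196) = -47/(196 + L²))
17795 + g(-131) = 17795 - 47/(196 + (-131)²) = 17795 - 47/(196 + 17161) = 17795 - 47/17357 = 308867768/17357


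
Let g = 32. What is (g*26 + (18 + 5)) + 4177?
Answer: 5032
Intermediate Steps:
(g*26 + (18 + 5)) + 4177 = (32*26 + (18 + 5)) + 4177 = (832 + 23) + 4177 = 855 + 4177 = 5032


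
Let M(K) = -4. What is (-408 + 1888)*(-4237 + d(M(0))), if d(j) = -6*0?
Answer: -6270760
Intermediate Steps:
d(j) = 0
(-408 + 1888)*(-4237 + d(M(0))) = (-408 + 1888)*(-4237 + 0) = 1480*(-4237) = -6270760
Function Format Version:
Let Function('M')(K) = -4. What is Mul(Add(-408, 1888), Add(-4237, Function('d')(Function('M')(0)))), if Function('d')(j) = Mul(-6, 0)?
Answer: -6270760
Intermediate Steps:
Function('d')(j) = 0
Mul(Add(-408, 1888), Add(-4237, Function('d')(Function('M')(0)))) = Mul(Add(-408, 1888), Add(-4237, 0)) = Mul(1480, -4237) = -6270760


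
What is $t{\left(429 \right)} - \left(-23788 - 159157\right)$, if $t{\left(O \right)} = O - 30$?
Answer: $183344$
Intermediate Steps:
$t{\left(O \right)} = -30 + O$ ($t{\left(O \right)} = O - 30 = -30 + O$)
$t{\left(429 \right)} - \left(-23788 - 159157\right) = \left(-30 + 429\right) - \left(-23788 - 159157\right) = 399 - \left(-23788 - 159157\right) = 399 - -182945 = 399 + 182945 = 183344$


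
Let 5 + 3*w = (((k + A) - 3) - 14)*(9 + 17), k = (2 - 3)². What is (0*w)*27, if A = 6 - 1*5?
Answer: 0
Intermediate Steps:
A = 1 (A = 6 - 5 = 1)
k = 1 (k = (-1)² = 1)
w = -395/3 (w = -5/3 + ((((1 + 1) - 3) - 14)*(9 + 17))/3 = -5/3 + (((2 - 3) - 14)*26)/3 = -5/3 + ((-1 - 14)*26)/3 = -5/3 + (-15*26)/3 = -5/3 + (⅓)*(-390) = -5/3 - 130 = -395/3 ≈ -131.67)
(0*w)*27 = (0*(-395/3))*27 = 0*27 = 0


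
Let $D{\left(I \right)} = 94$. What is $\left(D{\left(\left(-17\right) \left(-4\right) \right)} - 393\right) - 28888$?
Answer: $-29187$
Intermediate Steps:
$\left(D{\left(\left(-17\right) \left(-4\right) \right)} - 393\right) - 28888 = \left(94 - 393\right) - 28888 = -299 - 28888 = -29187$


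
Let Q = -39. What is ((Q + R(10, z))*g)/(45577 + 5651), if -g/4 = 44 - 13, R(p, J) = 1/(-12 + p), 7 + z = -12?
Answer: 2449/25614 ≈ 0.095612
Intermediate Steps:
z = -19 (z = -7 - 12 = -19)
g = -124 (g = -4*(44 - 13) = -4*31 = -124)
((Q + R(10, z))*g)/(45577 + 5651) = ((-39 + 1/(-12 + 10))*(-124))/(45577 + 5651) = ((-39 + 1/(-2))*(-124))/51228 = ((-39 - 1/2)*(-124))*(1/51228) = -79/2*(-124)*(1/51228) = 4898*(1/51228) = 2449/25614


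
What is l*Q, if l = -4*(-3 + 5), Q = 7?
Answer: -56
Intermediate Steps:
l = -8 (l = -4*2 = -8)
l*Q = -8*7 = -56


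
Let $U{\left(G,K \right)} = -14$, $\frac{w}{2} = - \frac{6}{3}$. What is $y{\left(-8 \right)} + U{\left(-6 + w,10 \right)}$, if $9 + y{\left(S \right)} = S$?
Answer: $-31$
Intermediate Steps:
$y{\left(S \right)} = -9 + S$
$w = -4$ ($w = 2 \left(- \frac{6}{3}\right) = 2 \left(\left(-6\right) \frac{1}{3}\right) = 2 \left(-2\right) = -4$)
$y{\left(-8 \right)} + U{\left(-6 + w,10 \right)} = \left(-9 - 8\right) - 14 = -17 - 14 = -31$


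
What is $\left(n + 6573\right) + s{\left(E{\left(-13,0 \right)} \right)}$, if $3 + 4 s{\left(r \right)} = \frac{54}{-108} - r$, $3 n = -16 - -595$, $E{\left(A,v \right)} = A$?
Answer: $\frac{54147}{8} \approx 6768.4$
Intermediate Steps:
$n = 193$ ($n = \frac{-16 - -595}{3} = \frac{-16 + 595}{3} = \frac{1}{3} \cdot 579 = 193$)
$s{\left(r \right)} = - \frac{7}{8} - \frac{r}{4}$ ($s{\left(r \right)} = - \frac{3}{4} + \frac{\frac{54}{-108} - r}{4} = - \frac{3}{4} + \frac{54 \left(- \frac{1}{108}\right) - r}{4} = - \frac{3}{4} + \frac{- \frac{1}{2} - r}{4} = - \frac{3}{4} - \left(\frac{1}{8} + \frac{r}{4}\right) = - \frac{7}{8} - \frac{r}{4}$)
$\left(n + 6573\right) + s{\left(E{\left(-13,0 \right)} \right)} = \left(193 + 6573\right) - - \frac{19}{8} = 6766 + \left(- \frac{7}{8} + \frac{13}{4}\right) = 6766 + \frac{19}{8} = \frac{54147}{8}$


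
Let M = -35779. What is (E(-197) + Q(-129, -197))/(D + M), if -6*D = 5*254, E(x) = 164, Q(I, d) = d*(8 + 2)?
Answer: 2709/53986 ≈ 0.050180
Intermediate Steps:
Q(I, d) = 10*d (Q(I, d) = d*10 = 10*d)
D = -635/3 (D = -5*254/6 = -⅙*1270 = -635/3 ≈ -211.67)
(E(-197) + Q(-129, -197))/(D + M) = (164 + 10*(-197))/(-635/3 - 35779) = (164 - 1970)/(-107972/3) = -1806*(-3/107972) = 2709/53986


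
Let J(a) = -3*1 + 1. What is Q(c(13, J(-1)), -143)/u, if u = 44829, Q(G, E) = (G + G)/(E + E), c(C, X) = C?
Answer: -1/493119 ≈ -2.0279e-6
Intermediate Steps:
J(a) = -2 (J(a) = -3 + 1 = -2)
Q(G, E) = G/E (Q(G, E) = (2*G)/((2*E)) = (2*G)*(1/(2*E)) = G/E)
Q(c(13, J(-1)), -143)/u = (13/(-143))/44829 = (13*(-1/143))*(1/44829) = -1/11*1/44829 = -1/493119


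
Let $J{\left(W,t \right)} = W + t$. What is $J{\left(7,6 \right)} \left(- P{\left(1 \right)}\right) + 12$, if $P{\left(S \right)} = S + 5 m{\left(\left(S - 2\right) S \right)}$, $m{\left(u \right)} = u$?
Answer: $64$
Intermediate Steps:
$P{\left(S \right)} = S + 5 S \left(-2 + S\right)$ ($P{\left(S \right)} = S + 5 \left(S - 2\right) S = S + 5 \left(-2 + S\right) S = S + 5 S \left(-2 + S\right)$)
$J{\left(7,6 \right)} \left(- P{\left(1 \right)}\right) + 12 = \left(7 + 6\right) \left(- 1 \left(-9 + 5 \cdot 1\right)\right) + 12 = 13 \left(- 1 \left(-9 + 5\right)\right) + 12 = 13 \left(- 1 \left(-4\right)\right) + 12 = 13 \left(\left(-1\right) \left(-4\right)\right) + 12 = 13 \cdot 4 + 12 = 52 + 12 = 64$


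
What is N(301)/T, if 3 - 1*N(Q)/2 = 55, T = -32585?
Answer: 104/32585 ≈ 0.0031917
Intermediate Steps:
N(Q) = -104 (N(Q) = 6 - 2*55 = 6 - 110 = -104)
N(301)/T = -104/(-32585) = -104*(-1/32585) = 104/32585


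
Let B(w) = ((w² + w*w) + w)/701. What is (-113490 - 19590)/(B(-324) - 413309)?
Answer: 93289080/289519981 ≈ 0.32222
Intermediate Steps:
B(w) = w/701 + 2*w²/701 (B(w) = ((w² + w²) + w)*(1/701) = (2*w² + w)*(1/701) = (w + 2*w²)*(1/701) = w/701 + 2*w²/701)
(-113490 - 19590)/(B(-324) - 413309) = (-113490 - 19590)/((1/701)*(-324)*(1 + 2*(-324)) - 413309) = -133080/((1/701)*(-324)*(1 - 648) - 413309) = -133080/((1/701)*(-324)*(-647) - 413309) = -133080/(209628/701 - 413309) = -133080/(-289519981/701) = -133080*(-701/289519981) = 93289080/289519981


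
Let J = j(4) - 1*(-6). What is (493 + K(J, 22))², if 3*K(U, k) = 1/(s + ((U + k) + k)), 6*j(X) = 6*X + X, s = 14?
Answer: 10314230481/42436 ≈ 2.4305e+5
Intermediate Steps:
j(X) = 7*X/6 (j(X) = (6*X + X)/6 = (7*X)/6 = 7*X/6)
J = 32/3 (J = (7/6)*4 - 1*(-6) = 14/3 + 6 = 32/3 ≈ 10.667)
K(U, k) = 1/(3*(14 + U + 2*k)) (K(U, k) = 1/(3*(14 + ((U + k) + k))) = 1/(3*(14 + (U + 2*k))) = 1/(3*(14 + U + 2*k)))
(493 + K(J, 22))² = (493 + 1/(3*(14 + 32/3 + 2*22)))² = (493 + 1/(3*(14 + 32/3 + 44)))² = (493 + 1/(3*(206/3)))² = (493 + (⅓)*(3/206))² = (493 + 1/206)² = (101559/206)² = 10314230481/42436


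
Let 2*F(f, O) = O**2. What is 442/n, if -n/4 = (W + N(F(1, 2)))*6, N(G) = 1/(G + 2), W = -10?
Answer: 17/9 ≈ 1.8889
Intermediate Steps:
F(f, O) = O**2/2
N(G) = 1/(2 + G)
n = 234 (n = -4*(-10 + 1/(2 + (1/2)*2**2))*6 = -4*(-10 + 1/(2 + (1/2)*4))*6 = -4*(-10 + 1/(2 + 2))*6 = -4*(-10 + 1/4)*6 = -(-39)*6 = -4*(-117/2) = 234)
442/n = 442/234 = 442*(1/234) = 17/9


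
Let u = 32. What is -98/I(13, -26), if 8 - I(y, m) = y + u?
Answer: 98/37 ≈ 2.6486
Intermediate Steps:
I(y, m) = -24 - y (I(y, m) = 8 - (y + 32) = 8 - (32 + y) = 8 + (-32 - y) = -24 - y)
-98/I(13, -26) = -98/(-24 - 1*13) = -98/(-24 - 13) = -98/(-37) = -98*(-1/37) = 98/37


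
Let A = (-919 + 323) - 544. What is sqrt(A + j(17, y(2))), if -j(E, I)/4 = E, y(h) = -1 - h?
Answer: 2*I*sqrt(302) ≈ 34.756*I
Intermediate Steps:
j(E, I) = -4*E
A = -1140 (A = -596 - 544 = -1140)
sqrt(A + j(17, y(2))) = sqrt(-1140 - 4*17) = sqrt(-1140 - 68) = sqrt(-1208) = 2*I*sqrt(302)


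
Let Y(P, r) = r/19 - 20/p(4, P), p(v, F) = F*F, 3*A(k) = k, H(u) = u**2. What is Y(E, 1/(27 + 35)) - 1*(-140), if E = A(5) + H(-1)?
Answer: 1292863/9424 ≈ 137.19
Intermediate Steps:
A(k) = k/3
p(v, F) = F**2
E = 8/3 (E = (1/3)*5 + (-1)**2 = 5/3 + 1 = 8/3 ≈ 2.6667)
Y(P, r) = -20/P**2 + r/19 (Y(P, r) = r/19 - 20/P**2 = -20/P**2 + r/19)
Y(E, 1/(27 + 35)) - 1*(-140) = (-20/(8/3)**2 + 1/(19*(27 + 35))) - 1*(-140) = (-20*9/64 + (1/19)/62) + 140 = (-45/16 + (1/19)*(1/62)) + 140 = (-45/16 + 1/1178) + 140 = -26497/9424 + 140 = 1292863/9424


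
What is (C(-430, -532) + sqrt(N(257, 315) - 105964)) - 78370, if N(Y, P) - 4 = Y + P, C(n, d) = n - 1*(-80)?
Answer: -78720 + 2*I*sqrt(26347) ≈ -78720.0 + 324.64*I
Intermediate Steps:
C(n, d) = 80 + n (C(n, d) = n + 80 = 80 + n)
N(Y, P) = 4 + P + Y (N(Y, P) = 4 + (Y + P) = 4 + (P + Y) = 4 + P + Y)
(C(-430, -532) + sqrt(N(257, 315) - 105964)) - 78370 = ((80 - 430) + sqrt((4 + 315 + 257) - 105964)) - 78370 = (-350 + sqrt(576 - 105964)) - 78370 = (-350 + sqrt(-105388)) - 78370 = (-350 + 2*I*sqrt(26347)) - 78370 = -78720 + 2*I*sqrt(26347)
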